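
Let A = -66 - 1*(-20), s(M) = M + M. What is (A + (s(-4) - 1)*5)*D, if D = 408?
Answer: -37128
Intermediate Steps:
s(M) = 2*M
A = -46 (A = -66 + 20 = -46)
(A + (s(-4) - 1)*5)*D = (-46 + (2*(-4) - 1)*5)*408 = (-46 + (-8 - 1)*5)*408 = (-46 - 9*5)*408 = (-46 - 45)*408 = -91*408 = -37128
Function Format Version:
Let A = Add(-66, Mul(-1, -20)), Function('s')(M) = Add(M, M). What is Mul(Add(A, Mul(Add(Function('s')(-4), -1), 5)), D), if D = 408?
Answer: -37128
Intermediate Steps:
Function('s')(M) = Mul(2, M)
A = -46 (A = Add(-66, 20) = -46)
Mul(Add(A, Mul(Add(Function('s')(-4), -1), 5)), D) = Mul(Add(-46, Mul(Add(Mul(2, -4), -1), 5)), 408) = Mul(Add(-46, Mul(Add(-8, -1), 5)), 408) = Mul(Add(-46, Mul(-9, 5)), 408) = Mul(Add(-46, -45), 408) = Mul(-91, 408) = -37128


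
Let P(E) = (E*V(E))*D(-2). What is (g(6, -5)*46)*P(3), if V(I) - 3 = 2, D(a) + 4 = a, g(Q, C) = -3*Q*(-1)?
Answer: -74520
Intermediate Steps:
g(Q, C) = 3*Q
D(a) = -4 + a
V(I) = 5 (V(I) = 3 + 2 = 5)
P(E) = -30*E (P(E) = (E*5)*(-4 - 2) = (5*E)*(-6) = -30*E)
(g(6, -5)*46)*P(3) = ((3*6)*46)*(-30*3) = (18*46)*(-90) = 828*(-90) = -74520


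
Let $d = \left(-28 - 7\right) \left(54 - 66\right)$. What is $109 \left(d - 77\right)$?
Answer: $37387$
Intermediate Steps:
$d = 420$ ($d = \left(-35\right) \left(-12\right) = 420$)
$109 \left(d - 77\right) = 109 \left(420 - 77\right) = 109 \cdot 343 = 37387$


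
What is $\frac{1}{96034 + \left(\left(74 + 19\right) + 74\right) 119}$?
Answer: $\frac{1}{115907} \approx 8.6276 \cdot 10^{-6}$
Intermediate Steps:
$\frac{1}{96034 + \left(\left(74 + 19\right) + 74\right) 119} = \frac{1}{96034 + \left(93 + 74\right) 119} = \frac{1}{96034 + 167 \cdot 119} = \frac{1}{96034 + 19873} = \frac{1}{115907}$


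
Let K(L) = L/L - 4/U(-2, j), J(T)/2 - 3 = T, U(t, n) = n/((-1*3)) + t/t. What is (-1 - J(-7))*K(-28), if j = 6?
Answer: 35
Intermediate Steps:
U(t, n) = 1 - n/3 (U(t, n) = n/(-3) + 1 = n*(-⅓) + 1 = -n/3 + 1 = 1 - n/3)
J(T) = 6 + 2*T
K(L) = 5 (K(L) = L/L - 4/(1 - ⅓*6) = 1 - 4/(1 - 2) = 1 - 4/(-1) = 1 - 4*(-1) = 1 + 4 = 5)
(-1 - J(-7))*K(-28) = (-1 - (6 + 2*(-7)))*5 = (-1 - (6 - 14))*5 = (-1 - 1*(-8))*5 = (-1 + 8)*5 = 7*5 = 35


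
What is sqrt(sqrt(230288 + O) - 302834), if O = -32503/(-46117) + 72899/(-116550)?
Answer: sqrt(-38883805875990236435400 + 358329090*sqrt(29568928759136975317802))/358329090 ≈ 549.87*I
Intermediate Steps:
O = 426341467/5374936350 (O = -32503*(-1/46117) + 72899*(-1/116550) = 32503/46117 - 72899/116550 = 426341467/5374936350 ≈ 0.079320)
sqrt(sqrt(230288 + O) - 302834) = sqrt(sqrt(230288 + 426341467/5374936350) - 302834) = sqrt(sqrt(1237783768510267/5374936350) - 302834) = sqrt(sqrt(29568928759136975317802)/358329090 - 302834) = sqrt(-302834 + sqrt(29568928759136975317802)/358329090)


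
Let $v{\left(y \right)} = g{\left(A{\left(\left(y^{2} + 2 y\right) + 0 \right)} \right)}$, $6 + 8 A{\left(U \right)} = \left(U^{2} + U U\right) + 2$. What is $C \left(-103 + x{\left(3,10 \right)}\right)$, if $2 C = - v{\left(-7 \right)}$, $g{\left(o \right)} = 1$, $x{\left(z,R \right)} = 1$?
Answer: $51$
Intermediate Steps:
$A{\left(U \right)} = - \frac{1}{2} + \frac{U^{2}}{4}$ ($A{\left(U \right)} = - \frac{3}{4} + \frac{\left(U^{2} + U U\right) + 2}{8} = - \frac{3}{4} + \frac{\left(U^{2} + U^{2}\right) + 2}{8} = - \frac{3}{4} + \frac{2 U^{2} + 2}{8} = - \frac{3}{4} + \frac{2 + 2 U^{2}}{8} = - \frac{3}{4} + \left(\frac{1}{4} + \frac{U^{2}}{4}\right) = - \frac{1}{2} + \frac{U^{2}}{4}$)
$v{\left(y \right)} = 1$
$C = - \frac{1}{2}$ ($C = \frac{\left(-1\right) 1}{2} = \frac{1}{2} \left(-1\right) = - \frac{1}{2} \approx -0.5$)
$C \left(-103 + x{\left(3,10 \right)}\right) = - \frac{-103 + 1}{2} = \left(- \frac{1}{2}\right) \left(-102\right) = 51$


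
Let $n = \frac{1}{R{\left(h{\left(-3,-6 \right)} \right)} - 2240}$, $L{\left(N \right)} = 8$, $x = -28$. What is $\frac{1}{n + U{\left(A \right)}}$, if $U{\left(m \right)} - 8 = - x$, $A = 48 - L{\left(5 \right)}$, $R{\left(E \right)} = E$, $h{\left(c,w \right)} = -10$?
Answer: $\frac{2250}{80999} \approx 0.027778$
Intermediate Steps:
$n = - \frac{1}{2250}$ ($n = \frac{1}{-10 - 2240} = \frac{1}{-2250} = - \frac{1}{2250} \approx -0.00044444$)
$A = 40$ ($A = 48 - 8 = 40$)
$U{\left(m \right)} = 36$ ($U{\left(m \right)} = 8 - -28 = 8 + 28 = 36$)
$\frac{1}{n + U{\left(A \right)}} = \frac{1}{- \frac{1}{2250} + 36} = \frac{1}{\frac{80999}{2250}} = \frac{2250}{80999}$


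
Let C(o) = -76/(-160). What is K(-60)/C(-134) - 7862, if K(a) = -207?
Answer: -157658/19 ≈ -8297.8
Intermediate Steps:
C(o) = 19/40 (C(o) = -76*(-1/160) = 19/40)
K(-60)/C(-134) - 7862 = -207/19/40 - 7862 = -207*40/19 - 7862 = -8280/19 - 7862 = -157658/19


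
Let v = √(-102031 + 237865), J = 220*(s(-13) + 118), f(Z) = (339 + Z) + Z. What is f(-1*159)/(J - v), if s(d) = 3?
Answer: 279510/354244283 + 21*√135834/708488566 ≈ 0.00079996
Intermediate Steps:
f(Z) = 339 + 2*Z
J = 26620 (J = 220*(3 + 118) = 220*121 = 26620)
v = √135834 ≈ 368.56
f(-1*159)/(J - v) = (339 + 2*(-1*159))/(26620 - √135834) = (339 + 2*(-159))/(26620 - √135834) = (339 - 318)/(26620 - √135834) = 21/(26620 - √135834)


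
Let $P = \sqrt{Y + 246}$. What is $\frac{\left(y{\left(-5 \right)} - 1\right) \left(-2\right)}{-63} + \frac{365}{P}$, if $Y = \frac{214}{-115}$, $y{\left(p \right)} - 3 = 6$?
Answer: $\frac{16}{63} + \frac{365 \sqrt{807185}}{14038} \approx 23.614$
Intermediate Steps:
$y{\left(p \right)} = 9$ ($y{\left(p \right)} = 3 + 6 = 9$)
$Y = - \frac{214}{115}$ ($Y = 214 \left(- \frac{1}{115}\right) = - \frac{214}{115} \approx -1.8609$)
$P = \frac{2 \sqrt{807185}}{115}$ ($P = \sqrt{- \frac{214}{115} + 246} = \sqrt{\frac{28076}{115}} = \frac{2 \sqrt{807185}}{115} \approx 15.625$)
$\frac{\left(y{\left(-5 \right)} - 1\right) \left(-2\right)}{-63} + \frac{365}{P} = \frac{\left(9 - 1\right) \left(-2\right)}{-63} + \frac{365}{\frac{2}{115} \sqrt{807185}} = 8 \left(-2\right) \left(- \frac{1}{63}\right) + 365 \frac{\sqrt{807185}}{14038} = \left(-16\right) \left(- \frac{1}{63}\right) + \frac{365 \sqrt{807185}}{14038} = \frac{16}{63} + \frac{365 \sqrt{807185}}{14038}$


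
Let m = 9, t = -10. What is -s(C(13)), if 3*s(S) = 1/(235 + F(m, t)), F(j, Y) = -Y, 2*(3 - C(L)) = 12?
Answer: -1/735 ≈ -0.0013605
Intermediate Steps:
C(L) = -3 (C(L) = 3 - ½*12 = 3 - 6 = -3)
s(S) = 1/735 (s(S) = 1/(3*(235 - 1*(-10))) = 1/(3*(235 + 10)) = (⅓)/245 = (⅓)*(1/245) = 1/735)
-s(C(13)) = -1*1/735 = -1/735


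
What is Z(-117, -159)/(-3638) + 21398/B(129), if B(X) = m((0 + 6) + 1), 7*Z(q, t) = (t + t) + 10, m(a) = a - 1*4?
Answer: 38923028/5457 ≈ 7132.7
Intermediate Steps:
m(a) = -4 + a (m(a) = a - 4 = -4 + a)
Z(q, t) = 10/7 + 2*t/7 (Z(q, t) = ((t + t) + 10)/7 = (2*t + 10)/7 = (10 + 2*t)/7 = 10/7 + 2*t/7)
B(X) = 3 (B(X) = -4 + ((0 + 6) + 1) = -4 + (6 + 1) = -4 + 7 = 3)
Z(-117, -159)/(-3638) + 21398/B(129) = (10/7 + (2/7)*(-159))/(-3638) + 21398/3 = (10/7 - 318/7)*(-1/3638) + 21398*(⅓) = -44*(-1/3638) + 21398/3 = 22/1819 + 21398/3 = 38923028/5457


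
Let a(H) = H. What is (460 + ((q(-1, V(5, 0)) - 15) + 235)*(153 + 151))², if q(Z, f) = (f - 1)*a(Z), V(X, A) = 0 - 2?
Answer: 4658335504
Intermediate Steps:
V(X, A) = -2
q(Z, f) = Z*(-1 + f) (q(Z, f) = (f - 1)*Z = (-1 + f)*Z = Z*(-1 + f))
(460 + ((q(-1, V(5, 0)) - 15) + 235)*(153 + 151))² = (460 + ((-(-1 - 2) - 15) + 235)*(153 + 151))² = (460 + ((-1*(-3) - 15) + 235)*304)² = (460 + ((3 - 15) + 235)*304)² = (460 + (-12 + 235)*304)² = (460 + 223*304)² = (460 + 67792)² = 68252² = 4658335504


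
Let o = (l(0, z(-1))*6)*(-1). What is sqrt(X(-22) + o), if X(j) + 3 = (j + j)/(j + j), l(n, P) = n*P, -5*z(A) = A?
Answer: I*sqrt(2) ≈ 1.4142*I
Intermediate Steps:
z(A) = -A/5
l(n, P) = P*n
o = 0 (o = ((-1/5*(-1)*0)*6)*(-1) = (((1/5)*0)*6)*(-1) = (0*6)*(-1) = 0*(-1) = 0)
X(j) = -2 (X(j) = -3 + (j + j)/(j + j) = -3 + (2*j)/((2*j)) = -3 + (2*j)*(1/(2*j)) = -3 + 1 = -2)
sqrt(X(-22) + o) = sqrt(-2 + 0) = sqrt(-2) = I*sqrt(2)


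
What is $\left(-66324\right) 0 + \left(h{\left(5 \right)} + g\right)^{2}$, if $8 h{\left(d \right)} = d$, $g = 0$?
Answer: $\frac{25}{64} \approx 0.39063$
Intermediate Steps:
$h{\left(d \right)} = \frac{d}{8}$
$\left(-66324\right) 0 + \left(h{\left(5 \right)} + g\right)^{2} = \left(-66324\right) 0 + \left(\frac{1}{8} \cdot 5 + 0\right)^{2} = 0 + \left(\frac{5}{8} + 0\right)^{2} = 0 + \left(\frac{5}{8}\right)^{2} = 0 + \frac{25}{64} = \frac{25}{64}$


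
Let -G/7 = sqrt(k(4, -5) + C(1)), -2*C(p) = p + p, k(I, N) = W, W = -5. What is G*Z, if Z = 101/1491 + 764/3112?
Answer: -363359*I*sqrt(6)/165714 ≈ -5.371*I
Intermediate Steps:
k(I, N) = -5
C(p) = -p (C(p) = -(p + p)/2 = -p)
Z = 363359/1159998 (Z = 101*(1/1491) + 764*(1/3112) = 101/1491 + 191/778 = 363359/1159998 ≈ 0.31324)
G = -7*I*sqrt(6) (G = -7*sqrt(-5 - 1*1) = -7*sqrt(-5 - 1) = -7*I*sqrt(6) ≈ -17.146*I)
G*Z = -7*I*sqrt(6)*(363359/1159998) = -363359*I*sqrt(6)/165714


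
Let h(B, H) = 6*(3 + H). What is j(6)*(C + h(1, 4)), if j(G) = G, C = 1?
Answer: 258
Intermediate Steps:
h(B, H) = 18 + 6*H
j(6)*(C + h(1, 4)) = 6*(1 + (18 + 6*4)) = 6*(1 + (18 + 24)) = 6*(1 + 42) = 6*43 = 258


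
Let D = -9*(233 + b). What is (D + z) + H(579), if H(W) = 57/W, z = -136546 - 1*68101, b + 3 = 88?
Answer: -40049218/193 ≈ -2.0751e+5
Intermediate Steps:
b = 85 (b = -3 + 88 = 85)
z = -204647 (z = -136546 - 68101 = -204647)
D = -2862 (D = -9*(233 + 85) = -9*318 = -2862)
(D + z) + H(579) = (-2862 - 204647) + 57/579 = -207509 + 57*(1/579) = -207509 + 19/193 = -40049218/193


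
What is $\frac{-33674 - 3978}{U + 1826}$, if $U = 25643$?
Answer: $- \frac{37652}{27469} \approx -1.3707$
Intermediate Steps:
$\frac{-33674 - 3978}{U + 1826} = \frac{-33674 - 3978}{25643 + 1826} = \frac{-33674 - 3978}{27469} = \left(-37652\right) \frac{1}{27469} = - \frac{37652}{27469}$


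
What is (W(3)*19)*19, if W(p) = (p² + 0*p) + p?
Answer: 4332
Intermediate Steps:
W(p) = p + p² (W(p) = (p² + 0) + p = p² + p = p + p²)
(W(3)*19)*19 = ((3*(1 + 3))*19)*19 = ((3*4)*19)*19 = (12*19)*19 = 228*19 = 4332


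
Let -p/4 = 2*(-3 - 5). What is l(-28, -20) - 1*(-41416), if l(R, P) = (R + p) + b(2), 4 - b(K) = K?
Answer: 41454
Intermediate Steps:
p = 64 (p = -8*(-3 - 5) = -8*(-8) = -4*(-16) = 64)
b(K) = 4 - K
l(R, P) = 66 + R (l(R, P) = (R + 64) + (4 - 1*2) = (64 + R) + (4 - 2) = (64 + R) + 2 = 66 + R)
l(-28, -20) - 1*(-41416) = (66 - 28) - 1*(-41416) = 38 + 41416 = 41454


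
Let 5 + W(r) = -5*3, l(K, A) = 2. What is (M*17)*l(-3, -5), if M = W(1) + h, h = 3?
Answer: -578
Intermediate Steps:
W(r) = -20 (W(r) = -5 - 5*3 = -5 - 15 = -20)
M = -17 (M = -20 + 3 = -17)
(M*17)*l(-3, -5) = -17*17*2 = -289*2 = -578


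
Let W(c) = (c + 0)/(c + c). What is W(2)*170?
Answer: 85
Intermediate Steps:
W(c) = ½ (W(c) = c/((2*c)) = c*(1/(2*c)) = ½)
W(2)*170 = (½)*170 = 85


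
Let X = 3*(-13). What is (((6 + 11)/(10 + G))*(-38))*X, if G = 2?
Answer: 4199/2 ≈ 2099.5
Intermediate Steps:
X = -39
(((6 + 11)/(10 + G))*(-38))*X = (((6 + 11)/(10 + 2))*(-38))*(-39) = ((17/12)*(-38))*(-39) = -323/6*(-39) = 4199/2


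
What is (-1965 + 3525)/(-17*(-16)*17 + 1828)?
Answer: 390/1613 ≈ 0.24179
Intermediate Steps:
(-1965 + 3525)/(-17*(-16)*17 + 1828) = 1560/(272*17 + 1828) = 1560/(4624 + 1828) = 1560/6452 = 1560*(1/6452) = 390/1613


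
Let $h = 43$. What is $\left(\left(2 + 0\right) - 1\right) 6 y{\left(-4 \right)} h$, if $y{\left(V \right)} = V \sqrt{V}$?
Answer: $- 2064 i \approx - 2064.0 i$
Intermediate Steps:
$y{\left(V \right)} = V^{\frac{3}{2}}$
$\left(\left(2 + 0\right) - 1\right) 6 y{\left(-4 \right)} h = \left(\left(2 + 0\right) - 1\right) 6 \left(-4\right)^{\frac{3}{2}} \cdot 43 = \left(2 - 1\right) 6 \left(- 8 i\right) 43 = 1 \left(- 48 i\right) 43 = - 48 i 43 = - 2064 i$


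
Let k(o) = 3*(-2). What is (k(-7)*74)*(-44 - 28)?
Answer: 31968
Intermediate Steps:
k(o) = -6
(k(-7)*74)*(-44 - 28) = (-6*74)*(-44 - 28) = -444*(-72) = 31968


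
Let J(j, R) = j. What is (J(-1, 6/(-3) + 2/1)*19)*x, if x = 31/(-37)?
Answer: 589/37 ≈ 15.919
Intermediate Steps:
x = -31/37 (x = 31*(-1/37) = -31/37 ≈ -0.83784)
(J(-1, 6/(-3) + 2/1)*19)*x = -1*19*(-31/37) = -19*(-31/37) = 589/37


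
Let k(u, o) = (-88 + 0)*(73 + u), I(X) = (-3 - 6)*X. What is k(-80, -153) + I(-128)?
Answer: 1768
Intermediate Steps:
I(X) = -9*X
k(u, o) = -6424 - 88*u (k(u, o) = -88*(73 + u) = -6424 - 88*u)
k(-80, -153) + I(-128) = (-6424 - 88*(-80)) - 9*(-128) = (-6424 + 7040) + 1152 = 616 + 1152 = 1768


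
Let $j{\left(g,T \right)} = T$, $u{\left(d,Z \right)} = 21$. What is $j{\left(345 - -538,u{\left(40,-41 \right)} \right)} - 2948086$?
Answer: $-2948065$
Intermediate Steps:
$j{\left(345 - -538,u{\left(40,-41 \right)} \right)} - 2948086 = 21 - 2948086 = -2948065$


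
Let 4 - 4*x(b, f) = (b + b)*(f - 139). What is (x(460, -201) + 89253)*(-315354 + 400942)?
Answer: 14332052952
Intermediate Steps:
x(b, f) = 1 - b*(-139 + f)/2 (x(b, f) = 1 - (b + b)*(f - 139)/4 = 1 - 2*b*(-139 + f)/4 = 1 - b*(-139 + f)/2)
(x(460, -201) + 89253)*(-315354 + 400942) = ((1 + (139/2)*460 - ½*460*(-201)) + 89253)*(-315354 + 400942) = ((1 + 31970 + 46230) + 89253)*85588 = (78201 + 89253)*85588 = 167454*85588 = 14332052952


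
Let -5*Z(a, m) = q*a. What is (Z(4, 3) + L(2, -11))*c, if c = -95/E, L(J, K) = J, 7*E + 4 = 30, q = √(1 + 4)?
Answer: -665/13 + 266*√5/13 ≈ -5.4005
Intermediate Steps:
q = √5 ≈ 2.2361
E = 26/7 (E = -4/7 + (⅐)*30 = -4/7 + 30/7 = 26/7 ≈ 3.7143)
c = -665/26 (c = -95/26/7 = -95*7/26 = -665/26 ≈ -25.577)
Z(a, m) = -a*√5/5 (Z(a, m) = -√5*a/5 = -a*√5/5)
(Z(4, 3) + L(2, -11))*c = (-⅕*4*√5 + 2)*(-665/26) = (-4*√5/5 + 2)*(-665/26) = (2 - 4*√5/5)*(-665/26) = -665/13 + 266*√5/13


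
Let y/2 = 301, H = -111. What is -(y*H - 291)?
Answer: 67113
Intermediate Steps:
y = 602 (y = 2*301 = 602)
-(y*H - 291) = -(602*(-111) - 291) = -(-66822 - 291) = -1*(-67113) = 67113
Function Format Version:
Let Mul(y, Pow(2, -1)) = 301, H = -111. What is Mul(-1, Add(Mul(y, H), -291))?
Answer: 67113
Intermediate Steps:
y = 602 (y = Mul(2, 301) = 602)
Mul(-1, Add(Mul(y, H), -291)) = Mul(-1, Add(Mul(602, -111), -291)) = Mul(-1, Add(-66822, -291)) = Mul(-1, -67113) = 67113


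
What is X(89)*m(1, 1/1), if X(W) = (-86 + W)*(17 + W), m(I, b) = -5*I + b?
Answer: -1272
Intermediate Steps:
m(I, b) = b - 5*I
X(89)*m(1, 1/1) = (-1462 + 89² - 69*89)*(1/1 - 5*1) = (-1462 + 7921 - 6141)*(1 - 5) = 318*(-4) = -1272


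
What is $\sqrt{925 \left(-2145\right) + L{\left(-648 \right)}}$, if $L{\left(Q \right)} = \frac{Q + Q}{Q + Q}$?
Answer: $2 i \sqrt{496031} \approx 1408.6 i$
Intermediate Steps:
$L{\left(Q \right)} = 1$ ($L{\left(Q \right)} = \frac{2 Q}{2 Q} = 2 Q \frac{1}{2 Q} = 1$)
$\sqrt{925 \left(-2145\right) + L{\left(-648 \right)}} = \sqrt{925 \left(-2145\right) + 1} = \sqrt{-1984125 + 1} = \sqrt{-1984124} = 2 i \sqrt{496031}$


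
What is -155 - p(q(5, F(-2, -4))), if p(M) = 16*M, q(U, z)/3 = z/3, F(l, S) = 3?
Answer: -203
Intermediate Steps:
q(U, z) = z (q(U, z) = 3*(z/3) = z)
-155 - p(q(5, F(-2, -4))) = -155 - 16*3 = -155 - 1*48 = -155 - 48 = -203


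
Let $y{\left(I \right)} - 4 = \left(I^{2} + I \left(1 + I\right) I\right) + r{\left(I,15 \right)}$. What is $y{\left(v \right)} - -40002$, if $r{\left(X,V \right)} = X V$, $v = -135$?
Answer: $-2385944$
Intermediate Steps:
$r{\left(X,V \right)} = V X$
$y{\left(I \right)} = 4 + I^{2} + 15 I + I^{2} \left(1 + I\right)$ ($y{\left(I \right)} = 4 + \left(\left(I^{2} + I \left(1 + I\right) I\right) + 15 I\right) = 4 + \left(\left(I^{2} + I^{2} \left(1 + I\right)\right) + 15 I\right) = 4 + \left(I^{2} + 15 I + I^{2} \left(1 + I\right)\right) = 4 + I^{2} + 15 I + I^{2} \left(1 + I\right)$)
$y{\left(v \right)} - -40002 = \left(4 + \left(-135\right)^{3} + 2 \left(-135\right)^{2} + 15 \left(-135\right)\right) - -40002 = \left(4 - 2460375 + 2 \cdot 18225 - 2025\right) + 40002 = \left(4 - 2460375 + 36450 - 2025\right) + 40002 = -2425946 + 40002 = -2385944$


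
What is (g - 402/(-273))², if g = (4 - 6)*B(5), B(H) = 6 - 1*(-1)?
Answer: 1299600/8281 ≈ 156.94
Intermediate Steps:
B(H) = 7 (B(H) = 6 + 1 = 7)
g = -14 (g = (4 - 6)*7 = -2*7 = -14)
(g - 402/(-273))² = (-14 - 402/(-273))² = (-14 - 402*(-1/273))² = (-14 + 134/91)² = (-1140/91)² = 1299600/8281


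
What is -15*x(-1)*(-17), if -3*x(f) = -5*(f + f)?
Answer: -850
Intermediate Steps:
x(f) = 10*f/3 (x(f) = -(-5)*(f + f)/3 = -(-5)*2*f/3 = -(-10)*f/3 = 10*f/3)
-15*x(-1)*(-17) = -50*(-1)*(-17) = -15*(-10/3)*(-17) = 50*(-17) = -850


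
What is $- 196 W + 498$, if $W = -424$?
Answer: $83602$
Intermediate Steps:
$- 196 W + 498 = \left(-196\right) \left(-424\right) + 498 = 83104 + 498 = 83602$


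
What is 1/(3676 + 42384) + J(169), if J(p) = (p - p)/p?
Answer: 1/46060 ≈ 2.1711e-5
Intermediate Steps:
J(p) = 0 (J(p) = 0/p = 0)
1/(3676 + 42384) + J(169) = 1/(3676 + 42384) + 0 = 1/46060 + 0 = 1/46060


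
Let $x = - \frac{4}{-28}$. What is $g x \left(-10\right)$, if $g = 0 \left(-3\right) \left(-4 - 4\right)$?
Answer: $0$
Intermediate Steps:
$x = \frac{1}{7}$ ($x = \left(-4\right) \left(- \frac{1}{28}\right) = \frac{1}{7} \approx 0.14286$)
$g = 0$ ($g = 0 \left(-8\right) = 0$)
$g x \left(-10\right) = 0 \cdot \frac{1}{7} \left(-10\right) = 0 \left(-10\right) = 0$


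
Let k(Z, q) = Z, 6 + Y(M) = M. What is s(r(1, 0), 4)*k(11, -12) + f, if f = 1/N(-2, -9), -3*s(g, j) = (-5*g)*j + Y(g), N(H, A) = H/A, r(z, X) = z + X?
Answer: 577/6 ≈ 96.167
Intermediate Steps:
Y(M) = -6 + M
r(z, X) = X + z
s(g, j) = 2 - g/3 + 5*g*j/3 (s(g, j) = -((-5*g)*j + (-6 + g))/3 = -(-5*g*j + (-6 + g))/3 = -(-6 + g - 5*g*j)/3 = 2 - g/3 + 5*g*j/3)
f = 9/2 (f = 1/(-2/(-9)) = 1/(-2*(-1/9)) = 1/(2/9) = 9/2 ≈ 4.5000)
s(r(1, 0), 4)*k(11, -12) + f = (2 - (0 + 1)/3 + (5/3)*(0 + 1)*4)*11 + 9/2 = (2 - 1/3*1 + (5/3)*1*4)*11 + 9/2 = (2 - 1/3 + 20/3)*11 + 9/2 = (25/3)*11 + 9/2 = 275/3 + 9/2 = 577/6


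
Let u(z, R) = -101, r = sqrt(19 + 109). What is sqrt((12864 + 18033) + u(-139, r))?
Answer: 2*sqrt(7699) ≈ 175.49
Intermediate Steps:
r = 8*sqrt(2) (r = sqrt(128) = 8*sqrt(2) ≈ 11.314)
sqrt((12864 + 18033) + u(-139, r)) = sqrt((12864 + 18033) - 101) = sqrt(30897 - 101) = sqrt(30796) = 2*sqrt(7699)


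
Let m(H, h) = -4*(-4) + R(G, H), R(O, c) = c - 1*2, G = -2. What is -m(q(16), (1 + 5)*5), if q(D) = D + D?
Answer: -46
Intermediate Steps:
R(O, c) = -2 + c (R(O, c) = c - 2 = -2 + c)
q(D) = 2*D
m(H, h) = 14 + H (m(H, h) = -4*(-4) + (-2 + H) = 16 + (-2 + H) = 14 + H)
-m(q(16), (1 + 5)*5) = -(14 + 2*16) = -(14 + 32) = -1*46 = -46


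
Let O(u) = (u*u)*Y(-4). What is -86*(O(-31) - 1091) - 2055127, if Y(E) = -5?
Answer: -1548071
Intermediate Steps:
O(u) = -5*u² (O(u) = (u*u)*(-5) = u²*(-5) = -5*u²)
-86*(O(-31) - 1091) - 2055127 = -86*(-5*(-31)² - 1091) - 2055127 = -86*(-5*961 - 1091) - 2055127 = -86*(-4805 - 1091) - 2055127 = -86*(-5896) - 2055127 = 507056 - 2055127 = -1548071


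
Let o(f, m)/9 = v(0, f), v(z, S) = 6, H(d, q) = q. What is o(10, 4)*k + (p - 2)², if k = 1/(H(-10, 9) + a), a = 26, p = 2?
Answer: 54/35 ≈ 1.5429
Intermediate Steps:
o(f, m) = 54 (o(f, m) = 9*6 = 54)
k = 1/35 (k = 1/(9 + 26) = 1/35 ≈ 0.028571)
o(10, 4)*k + (p - 2)² = 54*(1/35) + (2 - 2)² = 54/35 + 0² = 54/35 + 0 = 54/35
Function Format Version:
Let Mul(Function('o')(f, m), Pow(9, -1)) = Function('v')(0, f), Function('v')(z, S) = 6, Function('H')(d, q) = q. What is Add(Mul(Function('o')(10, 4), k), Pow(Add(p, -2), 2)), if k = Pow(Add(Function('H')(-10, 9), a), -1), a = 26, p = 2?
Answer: Rational(54, 35) ≈ 1.5429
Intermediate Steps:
Function('o')(f, m) = 54 (Function('o')(f, m) = Mul(9, 6) = 54)
k = Rational(1, 35) (k = Pow(Add(9, 26), -1) = Pow(35, -1) = Rational(1, 35) ≈ 0.028571)
Add(Mul(Function('o')(10, 4), k), Pow(Add(p, -2), 2)) = Add(Mul(54, Rational(1, 35)), Pow(Add(2, -2), 2)) = Add(Rational(54, 35), Pow(0, 2)) = Add(Rational(54, 35), 0) = Rational(54, 35)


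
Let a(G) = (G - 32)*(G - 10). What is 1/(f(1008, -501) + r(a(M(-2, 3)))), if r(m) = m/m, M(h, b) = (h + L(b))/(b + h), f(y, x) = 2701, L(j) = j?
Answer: 1/2702 ≈ 0.00037010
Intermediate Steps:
M(h, b) = 1 (M(h, b) = (h + b)/(b + h) = (b + h)/(b + h) = 1)
a(G) = (-32 + G)*(-10 + G)
r(m) = 1
1/(f(1008, -501) + r(a(M(-2, 3)))) = 1/(2701 + 1) = 1/2702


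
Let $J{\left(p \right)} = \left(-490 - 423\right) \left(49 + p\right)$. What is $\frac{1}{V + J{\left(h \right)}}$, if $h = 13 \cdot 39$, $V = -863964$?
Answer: $- \frac{1}{1371592} \approx -7.2908 \cdot 10^{-7}$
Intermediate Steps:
$h = 507$
$J{\left(p \right)} = -44737 - 913 p$ ($J{\left(p \right)} = - 913 \left(49 + p\right) = -44737 - 913 p$)
$\frac{1}{V + J{\left(h \right)}} = \frac{1}{-863964 - 507628} = \frac{1}{-1371592} = - \frac{1}{1371592}$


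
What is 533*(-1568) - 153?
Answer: -835897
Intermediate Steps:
533*(-1568) - 153 = -835744 - 153 = -835897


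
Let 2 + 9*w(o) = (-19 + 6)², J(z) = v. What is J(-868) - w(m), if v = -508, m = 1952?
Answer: -4739/9 ≈ -526.56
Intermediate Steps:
J(z) = -508
w(o) = 167/9 (w(o) = -2/9 + (-19 + 6)²/9 = -2/9 + (⅑)*(-13)² = -2/9 + (⅑)*169 = -2/9 + 169/9 = 167/9)
J(-868) - w(m) = -508 - 1*167/9 = -508 - 167/9 = -4739/9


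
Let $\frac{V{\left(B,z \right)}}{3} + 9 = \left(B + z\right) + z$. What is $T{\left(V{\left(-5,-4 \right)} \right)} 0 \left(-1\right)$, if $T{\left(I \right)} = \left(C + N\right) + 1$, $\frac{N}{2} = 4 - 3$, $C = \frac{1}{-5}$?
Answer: $0$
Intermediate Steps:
$V{\left(B,z \right)} = -27 + 3 B + 6 z$ ($V{\left(B,z \right)} = -27 + 3 \left(\left(B + z\right) + z\right) = -27 + 3 \left(B + 2 z\right) = -27 + \left(3 B + 6 z\right) = -27 + 3 B + 6 z$)
$C = - \frac{1}{5} \approx -0.2$
$N = 2$ ($N = 2 \left(4 - 3\right) = 2 \cdot 1 = 2$)
$T{\left(I \right)} = \frac{14}{5}$ ($T{\left(I \right)} = \left(- \frac{1}{5} + 2\right) + 1 = \frac{9}{5} + 1 = \frac{14}{5}$)
$T{\left(V{\left(-5,-4 \right)} \right)} 0 \left(-1\right) = \frac{14 \cdot 0 \left(-1\right)}{5} = \frac{14}{5} \cdot 0 = 0$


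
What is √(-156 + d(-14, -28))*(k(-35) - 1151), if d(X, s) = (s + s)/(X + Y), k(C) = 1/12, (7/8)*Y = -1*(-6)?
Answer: -13811*I*√926/30 ≈ -14009.0*I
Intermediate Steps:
Y = 48/7 (Y = 8*(-1*(-6))/7 = (8/7)*6 = 48/7 ≈ 6.8571)
k(C) = 1/12
d(X, s) = 2*s/(48/7 + X) (d(X, s) = (s + s)/(X + 48/7) = (2*s)/(48/7 + X) = 2*s/(48/7 + X))
√(-156 + d(-14, -28))*(k(-35) - 1151) = √(-156 + 14*(-28)/(48 + 7*(-14)))*(1/12 - 1151) = √(-156 + 14*(-28)/(48 - 98))*(-13811/12) = √(-156 + 14*(-28)/(-50))*(-13811/12) = √(-156 + 14*(-28)*(-1/50))*(-13811/12) = √(-156 + 196/25)*(-13811/12) = √(-3704/25)*(-13811/12) = (2*I*√926/5)*(-13811/12) = -13811*I*√926/30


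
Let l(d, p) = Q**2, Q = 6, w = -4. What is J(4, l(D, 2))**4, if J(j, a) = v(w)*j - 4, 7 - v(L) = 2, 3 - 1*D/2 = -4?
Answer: 65536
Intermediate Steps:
D = 14 (D = 6 - 2*(-4) = 6 + 8 = 14)
v(L) = 5 (v(L) = 7 - 1*2 = 7 - 2 = 5)
l(d, p) = 36 (l(d, p) = 6**2 = 36)
J(j, a) = -4 + 5*j (J(j, a) = 5*j - 4 = -4 + 5*j)
J(4, l(D, 2))**4 = (-4 + 5*4)**4 = (-4 + 20)**4 = 16**4 = 65536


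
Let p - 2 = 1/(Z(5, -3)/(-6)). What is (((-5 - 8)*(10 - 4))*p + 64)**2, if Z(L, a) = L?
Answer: 64/25 ≈ 2.5600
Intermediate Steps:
p = 4/5 (p = 2 + 1/(5/(-6)) = 2 + 1/(5*(-1/6)) = 2 + 1/(-5/6) = 2 - 6/5 = 4/5 ≈ 0.80000)
(((-5 - 8)*(10 - 4))*p + 64)**2 = (((-5 - 8)*(10 - 4))*(4/5) + 64)**2 = (-13*6*(4/5) + 64)**2 = (-78*4/5 + 64)**2 = (-312/5 + 64)**2 = (8/5)**2 = 64/25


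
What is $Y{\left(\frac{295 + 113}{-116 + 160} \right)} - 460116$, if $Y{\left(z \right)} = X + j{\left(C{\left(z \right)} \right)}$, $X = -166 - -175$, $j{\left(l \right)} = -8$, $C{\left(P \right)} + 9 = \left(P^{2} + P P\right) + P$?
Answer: $-460115$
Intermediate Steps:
$C{\left(P \right)} = -9 + P + 2 P^{2}$ ($C{\left(P \right)} = -9 + \left(\left(P^{2} + P P\right) + P\right) = -9 + \left(\left(P^{2} + P^{2}\right) + P\right) = -9 + \left(2 P^{2} + P\right) = -9 + \left(P + 2 P^{2}\right) = -9 + P + 2 P^{2}$)
$X = 9$ ($X = -166 + 175 = 9$)
$Y{\left(z \right)} = 1$ ($Y{\left(z \right)} = 9 - 8 = 1$)
$Y{\left(\frac{295 + 113}{-116 + 160} \right)} - 460116 = 1 - 460116 = -460115$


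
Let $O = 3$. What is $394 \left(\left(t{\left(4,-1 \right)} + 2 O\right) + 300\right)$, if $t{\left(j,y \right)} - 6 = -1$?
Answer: $122534$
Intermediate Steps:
$t{\left(j,y \right)} = 5$ ($t{\left(j,y \right)} = 6 - 1 = 5$)
$394 \left(\left(t{\left(4,-1 \right)} + 2 O\right) + 300\right) = 394 \left(\left(5 + 2 \cdot 3\right) + 300\right) = 394 \left(\left(5 + 6\right) + 300\right) = 394 \left(11 + 300\right) = 394 \cdot 311 = 122534$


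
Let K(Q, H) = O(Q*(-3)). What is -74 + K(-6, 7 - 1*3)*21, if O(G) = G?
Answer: 304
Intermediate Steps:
K(Q, H) = -3*Q (K(Q, H) = Q*(-3) = -3*Q)
-74 + K(-6, 7 - 1*3)*21 = -74 - 3*(-6)*21 = -74 + 18*21 = -74 + 378 = 304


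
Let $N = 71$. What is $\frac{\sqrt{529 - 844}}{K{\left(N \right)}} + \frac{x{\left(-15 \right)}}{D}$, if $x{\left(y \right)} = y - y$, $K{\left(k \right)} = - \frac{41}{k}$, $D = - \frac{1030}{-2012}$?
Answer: $- \frac{213 i \sqrt{35}}{41} \approx - 30.735 i$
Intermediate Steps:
$D = \frac{515}{1006}$ ($D = \left(-1030\right) \left(- \frac{1}{2012}\right) = \frac{515}{1006} \approx 0.51193$)
$x{\left(y \right)} = 0$
$\frac{\sqrt{529 - 844}}{K{\left(N \right)}} + \frac{x{\left(-15 \right)}}{D} = \frac{\sqrt{529 - 844}}{\left(-41\right) \frac{1}{71}} + \frac{0}{\frac{515}{1006}} = \frac{\sqrt{-315}}{\left(-41\right) \frac{1}{71}} + 0 \cdot \frac{1006}{515} = \frac{3 i \sqrt{35}}{- \frac{41}{71}} + 0 = 3 i \sqrt{35} \left(- \frac{71}{41}\right) + 0 = - \frac{213 i \sqrt{35}}{41} + 0 = - \frac{213 i \sqrt{35}}{41}$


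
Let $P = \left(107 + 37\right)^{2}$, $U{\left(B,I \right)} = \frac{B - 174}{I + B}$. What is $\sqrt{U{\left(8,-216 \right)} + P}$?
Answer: $\frac{\sqrt{56072302}}{52} \approx 144.0$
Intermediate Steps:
$U{\left(B,I \right)} = \frac{-174 + B}{B + I}$
$P = 20736$ ($P = 144^{2} = 20736$)
$\sqrt{U{\left(8,-216 \right)} + P} = \sqrt{\frac{-174 + 8}{8 - 216} + 20736} = \sqrt{\frac{1}{-208} \left(-166\right) + 20736} = \sqrt{\left(- \frac{1}{208}\right) \left(-166\right) + 20736} = \sqrt{\frac{83}{104} + 20736} = \sqrt{\frac{2156627}{104}} = \frac{\sqrt{56072302}}{52}$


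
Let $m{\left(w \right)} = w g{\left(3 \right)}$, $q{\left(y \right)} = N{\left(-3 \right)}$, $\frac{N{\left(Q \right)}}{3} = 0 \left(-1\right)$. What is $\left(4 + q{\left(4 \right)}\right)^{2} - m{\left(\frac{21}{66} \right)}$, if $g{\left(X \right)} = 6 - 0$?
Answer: $\frac{155}{11} \approx 14.091$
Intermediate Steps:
$N{\left(Q \right)} = 0$ ($N{\left(Q \right)} = 3 \cdot 0 \left(-1\right) = 3 \cdot 0 = 0$)
$g{\left(X \right)} = 6$ ($g{\left(X \right)} = 6 + 0 = 6$)
$q{\left(y \right)} = 0$
$m{\left(w \right)} = 6 w$ ($m{\left(w \right)} = w 6 = 6 w$)
$\left(4 + q{\left(4 \right)}\right)^{2} - m{\left(\frac{21}{66} \right)} = \left(4 + 0\right)^{2} - 6 \cdot \frac{21}{66} = 4^{2} - 6 \cdot 21 \cdot \frac{1}{66} = 16 - 6 \cdot \frac{7}{22} = 16 - \frac{21}{11} = \frac{155}{11}$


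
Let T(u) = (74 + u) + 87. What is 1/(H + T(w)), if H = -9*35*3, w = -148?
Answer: -1/932 ≈ -0.0010730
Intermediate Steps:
H = -945 (H = -315*3 = -945)
T(u) = 161 + u
1/(H + T(w)) = 1/(-945 + (161 - 148)) = 1/(-945 + 13) = 1/(-932) = -1/932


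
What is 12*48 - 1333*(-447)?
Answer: 596427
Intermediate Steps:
12*48 - 1333*(-447) = 576 + 595851 = 596427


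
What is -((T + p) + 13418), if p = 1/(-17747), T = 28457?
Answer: -743155624/17747 ≈ -41875.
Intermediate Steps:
p = -1/17747 ≈ -5.6348e-5
-((T + p) + 13418) = -((28457 - 1/17747) + 13418) = -(505026378/17747 + 13418) = -1*743155624/17747 = -743155624/17747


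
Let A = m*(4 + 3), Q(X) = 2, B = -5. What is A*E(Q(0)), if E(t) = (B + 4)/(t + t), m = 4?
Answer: -7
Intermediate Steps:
A = 28 (A = 4*(4 + 3) = 4*7 = 28)
E(t) = -1/(2*t) (E(t) = (-5 + 4)/(t + t) = -1/(2*t))
A*E(Q(0)) = 28*(-½/2) = 28*(-½*½) = 28*(-¼) = -7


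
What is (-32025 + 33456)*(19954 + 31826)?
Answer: 74097180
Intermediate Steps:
(-32025 + 33456)*(19954 + 31826) = 1431*51780 = 74097180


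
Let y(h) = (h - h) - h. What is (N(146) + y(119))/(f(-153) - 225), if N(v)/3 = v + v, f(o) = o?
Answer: -757/378 ≈ -2.0026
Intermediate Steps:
y(h) = -h (y(h) = 0 - h = -h)
N(v) = 6*v (N(v) = 3*(v + v) = 3*(2*v) = 6*v)
(N(146) + y(119))/(f(-153) - 225) = (6*146 - 1*119)/(-153 - 225) = (876 - 119)/(-378) = 757*(-1/378) = -757/378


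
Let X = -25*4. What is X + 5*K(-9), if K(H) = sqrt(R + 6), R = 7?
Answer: -100 + 5*sqrt(13) ≈ -81.972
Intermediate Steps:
X = -100
K(H) = sqrt(13) (K(H) = sqrt(7 + 6) = sqrt(13))
X + 5*K(-9) = -100 + 5*sqrt(13)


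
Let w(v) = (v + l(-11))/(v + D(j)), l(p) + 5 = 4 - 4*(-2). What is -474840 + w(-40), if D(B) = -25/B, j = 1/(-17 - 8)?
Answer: -92593811/195 ≈ -4.7484e+5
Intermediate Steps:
j = -1/25 (j = 1/(-25) = -1/25 ≈ -0.040000)
l(p) = 7 (l(p) = -5 + (4 - 4*(-2)) = -5 + (4 + 8) = -5 + 12 = 7)
w(v) = (7 + v)/(625 + v) (w(v) = (v + 7)/(v - 25/(-1/25)) = (7 + v)/(v - 25*(-25)) = (7 + v)/(v + 625) = (7 + v)/(625 + v))
-474840 + w(-40) = -474840 + (7 - 40)/(625 - 40) = -474840 - 33/585 = -474840 + (1/585)*(-33) = -474840 - 11/195 = -92593811/195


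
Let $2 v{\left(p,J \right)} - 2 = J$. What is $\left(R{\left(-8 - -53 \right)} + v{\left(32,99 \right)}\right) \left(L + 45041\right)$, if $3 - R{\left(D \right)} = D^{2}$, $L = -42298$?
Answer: $- \frac{10815649}{2} \approx -5.4078 \cdot 10^{6}$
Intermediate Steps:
$R{\left(D \right)} = 3 - D^{2}$
$v{\left(p,J \right)} = 1 + \frac{J}{2}$
$\left(R{\left(-8 - -53 \right)} + v{\left(32,99 \right)}\right) \left(L + 45041\right) = \left(\left(3 - \left(-8 - -53\right)^{2}\right) + \left(1 + \frac{1}{2} \cdot 99\right)\right) \left(-42298 + 45041\right) = \left(\left(3 - \left(-8 + 53\right)^{2}\right) + \left(1 + \frac{99}{2}\right)\right) 2743 = \left(\left(3 - 45^{2}\right) + \frac{101}{2}\right) 2743 = \left(\left(3 - 2025\right) + \frac{101}{2}\right) 2743 = \left(-2022 + \frac{101}{2}\right) 2743 = \left(- \frac{3943}{2}\right) 2743 = - \frac{10815649}{2}$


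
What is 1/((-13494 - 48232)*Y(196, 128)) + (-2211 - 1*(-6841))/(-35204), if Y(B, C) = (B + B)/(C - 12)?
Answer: -7002144039/53238551548 ≈ -0.13152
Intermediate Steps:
Y(B, C) = 2*B/(-12 + C) (Y(B, C) = (2*B)/(-12 + C) = 2*B/(-12 + C))
1/((-13494 - 48232)*Y(196, 128)) + (-2211 - 1*(-6841))/(-35204) = 1/((-13494 - 48232)*((2*196/(-12 + 128)))) + (-2211 - 1*(-6841))/(-35204) = 1/((-61726)*((2*196/116))) + (-2211 + 6841)*(-1/35204) = -1/(61726*(2*196*(1/116))) + 4630*(-1/35204) = -1/(61726*98/29) - 2315/17602 = -1/61726*29/98 - 2315/17602 = -29/6049148 - 2315/17602 = -7002144039/53238551548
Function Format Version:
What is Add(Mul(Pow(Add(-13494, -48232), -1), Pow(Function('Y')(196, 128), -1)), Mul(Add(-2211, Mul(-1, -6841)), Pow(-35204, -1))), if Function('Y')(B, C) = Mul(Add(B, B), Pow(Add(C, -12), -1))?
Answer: Rational(-7002144039, 53238551548) ≈ -0.13152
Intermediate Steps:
Function('Y')(B, C) = Mul(2, B, Pow(Add(-12, C), -1)) (Function('Y')(B, C) = Mul(Mul(2, B), Pow(Add(-12, C), -1)) = Mul(2, B, Pow(Add(-12, C), -1)))
Add(Mul(Pow(Add(-13494, -48232), -1), Pow(Function('Y')(196, 128), -1)), Mul(Add(-2211, Mul(-1, -6841)), Pow(-35204, -1))) = Add(Mul(Pow(Add(-13494, -48232), -1), Pow(Mul(2, 196, Pow(Add(-12, 128), -1)), -1)), Mul(Add(-2211, Mul(-1, -6841)), Pow(-35204, -1))) = Add(Mul(Pow(-61726, -1), Pow(Mul(2, 196, Pow(116, -1)), -1)), Mul(Add(-2211, 6841), Rational(-1, 35204))) = Add(Mul(Rational(-1, 61726), Pow(Mul(2, 196, Rational(1, 116)), -1)), Mul(4630, Rational(-1, 35204))) = Add(Mul(Rational(-1, 61726), Pow(Rational(98, 29), -1)), Rational(-2315, 17602)) = Add(Mul(Rational(-1, 61726), Rational(29, 98)), Rational(-2315, 17602)) = Add(Rational(-29, 6049148), Rational(-2315, 17602)) = Rational(-7002144039, 53238551548)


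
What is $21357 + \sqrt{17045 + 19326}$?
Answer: $21357 + \sqrt{36371} \approx 21548.0$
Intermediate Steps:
$21357 + \sqrt{17045 + 19326} = 21357 + \sqrt{36371}$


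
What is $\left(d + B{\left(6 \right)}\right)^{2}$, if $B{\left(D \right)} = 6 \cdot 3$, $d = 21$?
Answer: $1521$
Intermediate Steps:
$B{\left(D \right)} = 18$
$\left(d + B{\left(6 \right)}\right)^{2} = \left(21 + 18\right)^{2} = 39^{2} = 1521$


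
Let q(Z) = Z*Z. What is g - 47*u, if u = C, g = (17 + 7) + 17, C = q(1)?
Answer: -6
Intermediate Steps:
q(Z) = Z**2
C = 1 (C = 1**2 = 1)
g = 41 (g = 24 + 17 = 41)
u = 1
g - 47*u = 41 - 47*1 = 41 - 47 = -6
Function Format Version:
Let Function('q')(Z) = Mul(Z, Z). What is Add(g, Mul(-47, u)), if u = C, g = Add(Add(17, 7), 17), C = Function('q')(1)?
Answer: -6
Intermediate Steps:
Function('q')(Z) = Pow(Z, 2)
C = 1 (C = Pow(1, 2) = 1)
g = 41 (g = Add(24, 17) = 41)
u = 1
Add(g, Mul(-47, u)) = Add(41, Mul(-47, 1)) = Add(41, -47) = -6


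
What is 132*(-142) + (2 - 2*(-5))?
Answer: -18732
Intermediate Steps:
132*(-142) + (2 - 2*(-5)) = -18744 + (2 + 10) = -18744 + 12 = -18732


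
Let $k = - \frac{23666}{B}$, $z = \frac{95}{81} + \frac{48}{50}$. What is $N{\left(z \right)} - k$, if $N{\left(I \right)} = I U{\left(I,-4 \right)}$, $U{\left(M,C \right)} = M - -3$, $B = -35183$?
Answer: $\frac{1482378797288}{144272289375} \approx 10.275$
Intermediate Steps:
$U{\left(M,C \right)} = 3 + M$ ($U{\left(M,C \right)} = M + 3 = 3 + M$)
$z = \frac{4319}{2025}$ ($z = 95 \cdot \frac{1}{81} + 48 \cdot \frac{1}{50} = \frac{95}{81} + \frac{24}{25} = \frac{4319}{2025} \approx 2.1328$)
$k = \frac{23666}{35183}$ ($k = - \frac{23666}{-35183} = \left(-23666\right) \left(- \frac{1}{35183}\right) = \frac{23666}{35183} \approx 0.67265$)
$N{\left(I \right)} = I \left(3 + I\right)$
$N{\left(z \right)} - k = \frac{4319 \left(3 + \frac{4319}{2025}\right)}{2025} - \frac{23666}{35183} = \frac{4319}{2025} \cdot \frac{10394}{2025} - \frac{23666}{35183} = \frac{44891686}{4100625} - \frac{23666}{35183} = \frac{1482378797288}{144272289375}$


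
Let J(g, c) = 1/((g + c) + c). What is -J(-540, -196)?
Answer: 1/932 ≈ 0.0010730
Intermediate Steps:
J(g, c) = 1/(g + 2*c) (J(g, c) = 1/((c + g) + c) = 1/(g + 2*c))
-J(-540, -196) = -1/(-540 + 2*(-196)) = -1/(-540 - 392) = -1/(-932) = -1*(-1/932) = 1/932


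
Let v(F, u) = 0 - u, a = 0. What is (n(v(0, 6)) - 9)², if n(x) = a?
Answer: 81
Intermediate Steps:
v(F, u) = -u
n(x) = 0
(n(v(0, 6)) - 9)² = (0 - 9)² = (-9)² = 81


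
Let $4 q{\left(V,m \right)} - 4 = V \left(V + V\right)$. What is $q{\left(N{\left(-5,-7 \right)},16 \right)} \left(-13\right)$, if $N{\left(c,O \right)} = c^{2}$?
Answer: $- \frac{8151}{2} \approx -4075.5$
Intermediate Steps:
$q{\left(V,m \right)} = 1 + \frac{V^{2}}{2}$ ($q{\left(V,m \right)} = 1 + \frac{V \left(V + V\right)}{4} = 1 + \frac{V 2 V}{4} = 1 + \frac{2 V^{2}}{4} = 1 + \frac{V^{2}}{2}$)
$q{\left(N{\left(-5,-7 \right)},16 \right)} \left(-13\right) = \left(1 + \frac{\left(\left(-5\right)^{2}\right)^{2}}{2}\right) \left(-13\right) = \left(1 + \frac{25^{2}}{2}\right) \left(-13\right) = \left(1 + \frac{1}{2} \cdot 625\right) \left(-13\right) = \left(1 + \frac{625}{2}\right) \left(-13\right) = \frac{627}{2} \left(-13\right) = - \frac{8151}{2}$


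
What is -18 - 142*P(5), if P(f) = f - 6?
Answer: 124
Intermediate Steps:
P(f) = -6 + f
-18 - 142*P(5) = -18 - 142*(-6 + 5) = -18 - 142*(-1) = -18 + 142 = 124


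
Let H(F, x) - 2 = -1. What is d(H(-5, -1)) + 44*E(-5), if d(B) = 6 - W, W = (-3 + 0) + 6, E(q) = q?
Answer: -217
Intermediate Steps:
H(F, x) = 1 (H(F, x) = 2 - 1 = 1)
W = 3 (W = -3 + 6 = 3)
d(B) = 3 (d(B) = 6 - 1*3 = 6 - 3 = 3)
d(H(-5, -1)) + 44*E(-5) = 3 + 44*(-5) = 3 - 220 = -217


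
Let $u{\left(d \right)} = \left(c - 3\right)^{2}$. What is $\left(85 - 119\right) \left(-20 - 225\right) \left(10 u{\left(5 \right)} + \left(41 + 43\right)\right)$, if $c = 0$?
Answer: $1449420$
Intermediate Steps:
$u{\left(d \right)} = 9$ ($u{\left(d \right)} = \left(0 - 3\right)^{2} = \left(-3\right)^{2} = 9$)
$\left(85 - 119\right) \left(-20 - 225\right) \left(10 u{\left(5 \right)} + \left(41 + 43\right)\right) = \left(85 - 119\right) \left(-20 - 225\right) \left(10 \cdot 9 + \left(41 + 43\right)\right) = \left(-34\right) \left(-245\right) \left(90 + 84\right) = 8330 \cdot 174 = 1449420$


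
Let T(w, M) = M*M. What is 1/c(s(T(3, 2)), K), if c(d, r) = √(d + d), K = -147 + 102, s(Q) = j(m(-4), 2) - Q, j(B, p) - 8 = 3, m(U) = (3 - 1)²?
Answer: √14/14 ≈ 0.26726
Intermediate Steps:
m(U) = 4 (m(U) = 2² = 4)
j(B, p) = 11 (j(B, p) = 8 + 3 = 11)
T(w, M) = M²
s(Q) = 11 - Q
K = -45
c(d, r) = √2*√d (c(d, r) = √(2*d) = √2*√d)
1/c(s(T(3, 2)), K) = 1/(√2*√(11 - 1*2²)) = 1/(√2*√(11 - 1*4)) = 1/(√2*√(11 - 4)) = 1/(√2*√7) = 1/(√14) = √14/14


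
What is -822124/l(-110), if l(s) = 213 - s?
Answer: -822124/323 ≈ -2545.3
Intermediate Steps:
-822124/l(-110) = -822124/(213 - 1*(-110)) = -822124/(213 + 110) = -822124/323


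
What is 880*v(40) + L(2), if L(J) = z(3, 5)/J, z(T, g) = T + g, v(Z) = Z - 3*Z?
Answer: -70396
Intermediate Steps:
v(Z) = -2*Z
L(J) = 8/J (L(J) = (3 + 5)/J = 8/J)
880*v(40) + L(2) = 880*(-2*40) + 8/2 = 880*(-80) + 8*(1/2) = -70400 + 4 = -70396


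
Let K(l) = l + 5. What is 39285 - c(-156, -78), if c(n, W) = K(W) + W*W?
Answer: 33274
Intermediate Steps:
K(l) = 5 + l
c(n, W) = 5 + W + W² (c(n, W) = (5 + W) + W*W = (5 + W) + W² = 5 + W + W²)
39285 - c(-156, -78) = 39285 - (5 - 78 + (-78)²) = 39285 - (5 - 78 + 6084) = 39285 - 1*6011 = 39285 - 6011 = 33274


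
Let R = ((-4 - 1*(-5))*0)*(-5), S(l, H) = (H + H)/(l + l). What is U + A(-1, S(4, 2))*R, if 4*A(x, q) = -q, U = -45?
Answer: -45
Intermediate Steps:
S(l, H) = H/l (S(l, H) = (2*H)/((2*l)) = (2*H)*(1/(2*l)) = H/l)
R = 0 (R = ((-4 + 5)*0)*(-5) = (1*0)*(-5) = 0*(-5) = 0)
A(x, q) = -q/4 (A(x, q) = (-q)/4 = -q/4)
U + A(-1, S(4, 2))*R = -45 - 1/(2*4)*0 = -45 - ¼*½*0 = -45 - ⅛*0 = -45 + 0 = -45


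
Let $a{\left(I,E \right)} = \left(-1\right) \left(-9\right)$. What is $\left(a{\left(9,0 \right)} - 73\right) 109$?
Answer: $-6976$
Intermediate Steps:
$a{\left(I,E \right)} = 9$
$\left(a{\left(9,0 \right)} - 73\right) 109 = \left(9 - 73\right) 109 = \left(-64\right) 109 = -6976$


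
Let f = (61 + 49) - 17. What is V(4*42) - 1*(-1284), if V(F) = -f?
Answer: 1191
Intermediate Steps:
f = 93 (f = 110 - 17 = 93)
V(F) = -93 (V(F) = -1*93 = -93)
V(4*42) - 1*(-1284) = -93 - 1*(-1284) = -93 + 1284 = 1191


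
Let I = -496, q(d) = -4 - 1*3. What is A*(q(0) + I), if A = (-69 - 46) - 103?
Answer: 109654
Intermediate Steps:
q(d) = -7 (q(d) = -4 - 3 = -7)
A = -218 (A = -115 - 103 = -218)
A*(q(0) + I) = -218*(-7 - 496) = -218*(-503) = 109654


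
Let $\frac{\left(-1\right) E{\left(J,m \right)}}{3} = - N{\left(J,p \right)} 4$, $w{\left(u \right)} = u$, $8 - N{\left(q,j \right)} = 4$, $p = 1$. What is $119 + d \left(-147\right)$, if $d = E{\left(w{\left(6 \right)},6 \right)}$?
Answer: $-6937$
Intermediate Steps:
$N{\left(q,j \right)} = 4$ ($N{\left(q,j \right)} = 8 - 4 = 4$)
$E{\left(J,m \right)} = 48$ ($E{\left(J,m \right)} = - 3 \left(-1\right) 4 \cdot 4 = - 3 \left(\left(-4\right) 4\right) = \left(-3\right) \left(-16\right) = 48$)
$d = 48$
$119 + d \left(-147\right) = 119 + 48 \left(-147\right) = 119 - 7056 = -6937$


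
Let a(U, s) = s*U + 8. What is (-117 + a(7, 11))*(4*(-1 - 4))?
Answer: 640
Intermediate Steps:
a(U, s) = 8 + U*s (a(U, s) = U*s + 8 = 8 + U*s)
(-117 + a(7, 11))*(4*(-1 - 4)) = (-117 + (8 + 7*11))*(4*(-1 - 4)) = (-117 + (8 + 77))*(4*(-5)) = (-117 + 85)*(-20) = -32*(-20) = 640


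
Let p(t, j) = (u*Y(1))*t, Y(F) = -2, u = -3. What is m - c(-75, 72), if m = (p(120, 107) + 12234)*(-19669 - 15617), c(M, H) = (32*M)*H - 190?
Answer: -456921854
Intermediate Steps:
c(M, H) = -190 + 32*H*M (c(M, H) = 32*H*M - 190 = -190 + 32*H*M)
p(t, j) = 6*t (p(t, j) = (-3*(-2))*t = 6*t)
m = -457094844 (m = (6*120 + 12234)*(-19669 - 15617) = (720 + 12234)*(-35286) = 12954*(-35286) = -457094844)
m - c(-75, 72) = -457094844 - (-190 + 32*72*(-75)) = -457094844 - (-190 - 172800) = -457094844 - 1*(-172990) = -457094844 + 172990 = -456921854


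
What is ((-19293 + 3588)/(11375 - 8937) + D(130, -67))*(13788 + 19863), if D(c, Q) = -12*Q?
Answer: 65432585997/2438 ≈ 2.6839e+7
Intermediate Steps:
((-19293 + 3588)/(11375 - 8937) + D(130, -67))*(13788 + 19863) = ((-19293 + 3588)/(11375 - 8937) - 12*(-67))*(13788 + 19863) = (-15705/2438 + 804)*33651 = (1944447/2438)*33651 = 65432585997/2438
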